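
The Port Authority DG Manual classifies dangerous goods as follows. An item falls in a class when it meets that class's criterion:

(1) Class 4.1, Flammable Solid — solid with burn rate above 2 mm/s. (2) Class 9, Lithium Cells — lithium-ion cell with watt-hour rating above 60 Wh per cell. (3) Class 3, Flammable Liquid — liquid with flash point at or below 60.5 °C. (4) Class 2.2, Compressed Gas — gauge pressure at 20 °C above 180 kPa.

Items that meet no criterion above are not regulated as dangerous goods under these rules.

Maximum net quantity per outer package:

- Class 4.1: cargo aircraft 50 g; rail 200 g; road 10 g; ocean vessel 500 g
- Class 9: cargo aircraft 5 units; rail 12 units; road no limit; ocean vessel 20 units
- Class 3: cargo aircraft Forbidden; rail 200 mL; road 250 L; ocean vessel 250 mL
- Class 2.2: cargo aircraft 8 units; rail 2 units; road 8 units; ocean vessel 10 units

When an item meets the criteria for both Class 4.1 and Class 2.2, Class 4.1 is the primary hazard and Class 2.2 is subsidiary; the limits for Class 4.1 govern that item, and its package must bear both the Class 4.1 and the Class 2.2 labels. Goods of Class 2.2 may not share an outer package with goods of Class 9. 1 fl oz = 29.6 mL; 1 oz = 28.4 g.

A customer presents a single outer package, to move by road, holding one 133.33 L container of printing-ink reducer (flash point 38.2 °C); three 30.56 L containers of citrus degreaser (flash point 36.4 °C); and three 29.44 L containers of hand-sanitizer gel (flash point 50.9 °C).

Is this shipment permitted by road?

Printing-ink reducer: flash point 38.2 °C ≤ 60.5 °C → Class 3 (Flammable Liquid).
Citrus degreaser: flash point 36.4 °C ≤ 60.5 °C → Class 3 (Flammable Liquid).
Hand-sanitizer gel: flash point 50.9 °C ≤ 60.5 °C → Class 3 (Flammable Liquid).
Total Class 3: 133.33 L + (three 30.56 L containers = 91.68 L) + (three 29.44 L containers = 88.32 L) = 313.33 L.
313.33 L exceeds the road limit of 250 L for Class 3.

No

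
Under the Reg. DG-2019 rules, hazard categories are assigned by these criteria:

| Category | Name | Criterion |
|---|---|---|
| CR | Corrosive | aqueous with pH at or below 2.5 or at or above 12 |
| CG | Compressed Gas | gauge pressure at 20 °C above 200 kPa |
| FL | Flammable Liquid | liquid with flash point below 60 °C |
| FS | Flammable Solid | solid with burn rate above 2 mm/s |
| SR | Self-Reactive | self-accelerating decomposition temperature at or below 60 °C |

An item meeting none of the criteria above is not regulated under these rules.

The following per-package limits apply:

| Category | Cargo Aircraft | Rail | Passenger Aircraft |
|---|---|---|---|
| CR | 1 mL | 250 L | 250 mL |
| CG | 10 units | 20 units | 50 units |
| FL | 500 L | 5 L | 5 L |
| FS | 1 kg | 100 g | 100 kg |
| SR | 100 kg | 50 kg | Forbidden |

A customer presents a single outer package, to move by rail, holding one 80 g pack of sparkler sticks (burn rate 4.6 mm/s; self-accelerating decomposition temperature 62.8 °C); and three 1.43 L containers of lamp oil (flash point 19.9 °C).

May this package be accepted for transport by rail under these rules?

Yes

The sparkler sticks have burn rate 4.6 mm/s, which is > 2 mm/s, so they are Category FS (Flammable Solid).
Flash point 19.9 °C meets the Category FL criterion (Flammable Liquid), so the lamp oil is Category FL.
Category FS quantity: 80 g.
80 g ≤ 100 g (rail limit, Category FS) — within limit.
Category FL quantity: three 1.43 L containers = 4.29 L.
4.29 L ≤ 5 L (rail limit, Category FL) — within limit.
Every hazard category is within its rail limit and no segregation rule is violated.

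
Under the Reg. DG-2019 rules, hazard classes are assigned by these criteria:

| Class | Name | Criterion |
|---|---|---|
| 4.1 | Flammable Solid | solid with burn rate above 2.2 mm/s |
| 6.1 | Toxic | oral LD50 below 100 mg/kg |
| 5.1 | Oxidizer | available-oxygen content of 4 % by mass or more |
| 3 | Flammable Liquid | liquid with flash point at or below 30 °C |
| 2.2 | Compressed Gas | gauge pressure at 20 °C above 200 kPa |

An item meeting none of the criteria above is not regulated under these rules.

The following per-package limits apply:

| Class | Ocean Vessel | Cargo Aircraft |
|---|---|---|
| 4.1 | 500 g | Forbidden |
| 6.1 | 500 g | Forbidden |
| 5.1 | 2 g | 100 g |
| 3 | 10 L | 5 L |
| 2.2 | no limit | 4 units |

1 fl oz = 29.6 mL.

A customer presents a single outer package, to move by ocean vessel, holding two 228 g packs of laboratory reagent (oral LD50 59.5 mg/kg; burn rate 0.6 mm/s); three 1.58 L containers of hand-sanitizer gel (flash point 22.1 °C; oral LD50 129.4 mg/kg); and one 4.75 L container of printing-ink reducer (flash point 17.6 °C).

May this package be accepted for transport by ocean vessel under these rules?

Yes

Oral LD50 59.5 mg/kg meets the Class 6.1 criterion (Toxic), so the laboratory reagent is Class 6.1.
Hand-sanitizer gel: flash point 22.1 °C ≤ 30 °C → Class 3 (Flammable Liquid).
Printing-ink reducer: flash point 17.6 °C ≤ 30 °C → Class 3 (Flammable Liquid).
Total Class 3: (three 1.58 L containers = 4.74 L) + 4.75 L = 9.49 L.
9.49 L is within the ocean vessel limit of 10 L for Class 3.
Class 6.1 quantity: two 228 g packs = 456 g.
456 g is within the ocean vessel limit of 500 g for Class 6.1.
Every hazard class is within its ocean vessel limit and no segregation rule is violated.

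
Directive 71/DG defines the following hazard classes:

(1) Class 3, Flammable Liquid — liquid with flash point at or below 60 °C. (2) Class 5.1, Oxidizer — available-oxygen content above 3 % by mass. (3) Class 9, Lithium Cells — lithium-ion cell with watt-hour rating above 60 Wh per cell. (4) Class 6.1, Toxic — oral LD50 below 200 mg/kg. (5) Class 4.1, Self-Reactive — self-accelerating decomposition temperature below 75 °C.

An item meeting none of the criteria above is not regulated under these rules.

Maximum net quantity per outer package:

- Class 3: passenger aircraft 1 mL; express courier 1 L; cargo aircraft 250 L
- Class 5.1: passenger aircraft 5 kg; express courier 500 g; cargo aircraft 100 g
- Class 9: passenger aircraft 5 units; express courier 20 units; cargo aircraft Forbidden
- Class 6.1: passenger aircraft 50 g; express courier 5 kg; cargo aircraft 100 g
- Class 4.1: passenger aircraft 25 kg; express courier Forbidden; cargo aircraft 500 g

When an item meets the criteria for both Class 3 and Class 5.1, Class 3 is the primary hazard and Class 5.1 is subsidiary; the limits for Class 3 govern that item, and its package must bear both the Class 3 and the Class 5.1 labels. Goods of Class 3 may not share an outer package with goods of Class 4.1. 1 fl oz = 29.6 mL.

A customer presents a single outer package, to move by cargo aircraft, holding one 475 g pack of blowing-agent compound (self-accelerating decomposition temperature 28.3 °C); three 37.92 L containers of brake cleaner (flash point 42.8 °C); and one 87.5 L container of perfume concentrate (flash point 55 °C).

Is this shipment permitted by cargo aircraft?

With self-accelerating decomposition temperature 28.3 °C (< 75 °C), the blowing-agent compound falls in Class 4.1.
Flash point 42.8 °C meets the Class 3 criterion (Flammable Liquid), so the brake cleaner is Class 3.
The perfume concentrate has flash point 55 °C, which is ≤ 60 °C, so it is Class 3 (Flammable Liquid).
Class 3 net quantity: (three 37.92 L containers = 113.76 L) + 87.5 L = 201.26 L.
That is within the Class 3 cargo aircraft limit of 250 L.
Class 4.1 quantity: 475 g.
475 g is within the cargo aircraft limit of 500 g for Class 4.1.
Class 3 and Class 4.1 may not share an outer package.

No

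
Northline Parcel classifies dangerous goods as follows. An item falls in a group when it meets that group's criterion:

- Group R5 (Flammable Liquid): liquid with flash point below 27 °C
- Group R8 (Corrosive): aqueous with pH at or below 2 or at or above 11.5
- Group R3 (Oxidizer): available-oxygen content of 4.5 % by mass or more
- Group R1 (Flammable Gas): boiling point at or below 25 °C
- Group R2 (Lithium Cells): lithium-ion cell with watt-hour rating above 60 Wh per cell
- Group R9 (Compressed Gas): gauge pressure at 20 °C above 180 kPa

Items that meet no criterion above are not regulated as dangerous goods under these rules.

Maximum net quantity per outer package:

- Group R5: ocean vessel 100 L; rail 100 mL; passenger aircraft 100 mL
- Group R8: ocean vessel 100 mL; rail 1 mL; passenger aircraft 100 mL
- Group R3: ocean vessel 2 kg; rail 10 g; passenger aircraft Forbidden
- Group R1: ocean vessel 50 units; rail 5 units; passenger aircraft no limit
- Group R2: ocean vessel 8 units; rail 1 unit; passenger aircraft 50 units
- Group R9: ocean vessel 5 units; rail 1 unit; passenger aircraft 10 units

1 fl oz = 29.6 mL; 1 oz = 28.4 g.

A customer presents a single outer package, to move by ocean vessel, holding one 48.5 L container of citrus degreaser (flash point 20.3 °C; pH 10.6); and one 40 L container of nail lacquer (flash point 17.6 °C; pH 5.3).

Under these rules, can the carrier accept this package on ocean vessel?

The citrus degreaser has flash point 20.3 °C, which is < 27 °C, so it is Group R5 (Flammable Liquid).
Flash point 17.6 °C meets the Group R5 criterion (Flammable Liquid), so the nail lacquer is Group R5.
Group R5 net quantity: 48.5 L + 40 L = 88.5 L.
88.5 L ≤ 100 L (ocean vessel limit, Group R5) — within limit.

Yes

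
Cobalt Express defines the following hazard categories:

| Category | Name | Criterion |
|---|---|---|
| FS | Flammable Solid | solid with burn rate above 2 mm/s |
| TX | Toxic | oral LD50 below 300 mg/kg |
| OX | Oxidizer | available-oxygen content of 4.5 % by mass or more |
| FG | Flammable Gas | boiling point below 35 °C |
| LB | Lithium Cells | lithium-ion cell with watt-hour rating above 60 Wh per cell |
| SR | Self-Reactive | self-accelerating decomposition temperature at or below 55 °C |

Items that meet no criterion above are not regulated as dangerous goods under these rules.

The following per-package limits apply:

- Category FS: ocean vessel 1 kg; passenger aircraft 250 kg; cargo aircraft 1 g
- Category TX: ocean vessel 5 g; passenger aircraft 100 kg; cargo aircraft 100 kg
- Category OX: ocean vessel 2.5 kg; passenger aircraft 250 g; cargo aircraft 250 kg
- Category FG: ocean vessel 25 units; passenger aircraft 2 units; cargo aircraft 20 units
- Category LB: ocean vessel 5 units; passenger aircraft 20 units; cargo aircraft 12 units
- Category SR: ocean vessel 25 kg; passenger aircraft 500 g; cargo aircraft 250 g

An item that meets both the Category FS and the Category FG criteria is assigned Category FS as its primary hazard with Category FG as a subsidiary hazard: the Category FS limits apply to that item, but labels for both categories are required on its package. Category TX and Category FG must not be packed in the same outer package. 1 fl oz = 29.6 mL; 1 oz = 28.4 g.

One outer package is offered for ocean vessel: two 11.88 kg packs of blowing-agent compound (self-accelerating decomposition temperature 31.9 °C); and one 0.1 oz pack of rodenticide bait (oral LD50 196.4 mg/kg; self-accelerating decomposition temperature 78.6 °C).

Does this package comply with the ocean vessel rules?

Yes

The blowing-agent compound has self-accelerating decomposition temperature 31.9 °C, which is ≤ 55 °C, so it is Category SR (Self-Reactive).
The rodenticide bait has oral LD50 196.4 mg/kg, which is < 300 mg/kg, so it is Category TX (Toxic).
Category SR quantity: two 11.88 kg packs = 23.76 kg.
23.76 kg is within the ocean vessel limit of 25 kg for Category SR.
Category TX quantity: one 0.1 oz pack = 2.84 g.
2.84 g ≤ 5 g (ocean vessel limit, Category TX) — within limit.
The segregation rule (Category TX with Category FG) does not apply to Category SR with Category TX.
Every hazard category is within its ocean vessel limit and no segregation rule is violated.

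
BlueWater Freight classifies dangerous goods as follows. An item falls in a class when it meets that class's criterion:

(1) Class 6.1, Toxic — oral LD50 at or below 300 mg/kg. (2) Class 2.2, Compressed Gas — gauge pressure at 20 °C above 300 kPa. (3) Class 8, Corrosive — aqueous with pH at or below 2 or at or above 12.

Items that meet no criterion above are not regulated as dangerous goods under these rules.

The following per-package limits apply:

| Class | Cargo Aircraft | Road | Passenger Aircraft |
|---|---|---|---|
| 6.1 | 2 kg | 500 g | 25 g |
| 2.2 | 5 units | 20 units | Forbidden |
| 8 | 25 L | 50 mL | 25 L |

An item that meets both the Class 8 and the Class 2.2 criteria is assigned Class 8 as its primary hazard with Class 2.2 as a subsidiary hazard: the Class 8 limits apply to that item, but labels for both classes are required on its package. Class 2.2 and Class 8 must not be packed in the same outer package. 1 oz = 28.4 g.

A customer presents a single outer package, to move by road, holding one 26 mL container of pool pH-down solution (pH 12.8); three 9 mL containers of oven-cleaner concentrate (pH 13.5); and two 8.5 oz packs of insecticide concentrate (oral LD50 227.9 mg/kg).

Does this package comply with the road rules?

No

The pool pH-down solution has pH 12.8, which is ≥ 12, so it is Class 8 (Corrosive).
The oven-cleaner concentrate has pH 13.5, which is ≥ 12, so it is Class 8 (Corrosive).
Insecticide concentrate: oral LD50 227.9 mg/kg ≤ 300 mg/kg → Class 6.1 (Toxic).
Class 8 net quantity: 26 mL + (three 9 mL containers = 27 mL) = 53 mL.
That exceeds the Class 8 road limit of 50 mL.
Class 6.1 quantity: two 8.5 oz packs = 482.8 g.
482.8 g ≤ 500 g (road limit, Class 6.1) — within limit.
The segregation rule (Class 2.2 with Class 8) does not apply to Class 8 with Class 6.1.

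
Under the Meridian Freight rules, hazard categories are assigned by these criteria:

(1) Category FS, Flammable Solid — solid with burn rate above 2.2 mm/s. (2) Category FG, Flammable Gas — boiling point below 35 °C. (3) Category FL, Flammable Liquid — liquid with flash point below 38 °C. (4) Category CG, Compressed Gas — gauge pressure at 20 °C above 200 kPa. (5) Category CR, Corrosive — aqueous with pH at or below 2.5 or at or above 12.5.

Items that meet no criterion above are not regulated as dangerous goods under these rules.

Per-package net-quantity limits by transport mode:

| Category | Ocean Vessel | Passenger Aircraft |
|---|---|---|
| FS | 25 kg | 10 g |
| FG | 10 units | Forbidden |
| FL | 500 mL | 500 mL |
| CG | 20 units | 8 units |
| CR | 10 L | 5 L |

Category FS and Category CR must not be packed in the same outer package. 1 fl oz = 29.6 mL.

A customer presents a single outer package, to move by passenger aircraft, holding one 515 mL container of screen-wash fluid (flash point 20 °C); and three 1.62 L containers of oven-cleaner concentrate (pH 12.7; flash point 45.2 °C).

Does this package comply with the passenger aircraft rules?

With flash point 20 °C (< 38 °C), the screen-wash fluid falls in Category FL.
pH 12.7 meets the Category CR criterion (Corrosive), so the oven-cleaner concentrate is Category CR.
Category FL quantity: 515 mL.
That exceeds the Category FL passenger aircraft limit of 500 mL.
Category CR quantity: three 1.62 L containers = 4.86 L.
That is within the Category CR passenger aircraft limit of 5 L.
The segregation rule (Category FS with Category CR) does not apply to Category FL with Category CR.

No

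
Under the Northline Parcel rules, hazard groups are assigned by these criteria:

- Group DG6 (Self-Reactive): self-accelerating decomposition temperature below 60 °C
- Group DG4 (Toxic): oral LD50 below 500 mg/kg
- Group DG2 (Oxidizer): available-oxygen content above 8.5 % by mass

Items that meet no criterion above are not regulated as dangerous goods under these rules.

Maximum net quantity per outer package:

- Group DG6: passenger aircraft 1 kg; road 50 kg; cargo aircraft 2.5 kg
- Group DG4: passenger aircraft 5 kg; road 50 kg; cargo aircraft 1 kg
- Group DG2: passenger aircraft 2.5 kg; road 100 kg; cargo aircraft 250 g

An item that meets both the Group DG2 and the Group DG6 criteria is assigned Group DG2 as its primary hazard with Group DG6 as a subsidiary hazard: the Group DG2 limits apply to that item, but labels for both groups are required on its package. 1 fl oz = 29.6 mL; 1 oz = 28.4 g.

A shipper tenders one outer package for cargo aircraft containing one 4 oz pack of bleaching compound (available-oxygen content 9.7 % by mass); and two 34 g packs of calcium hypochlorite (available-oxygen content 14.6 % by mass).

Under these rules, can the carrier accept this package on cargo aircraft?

The bleaching compound has available-oxygen content 9.7 % by mass, which is > 8.5 % by mass, so it is Group DG2 (Oxidizer).
With available-oxygen content 14.6 % by mass (> 8.5 % by mass), the calcium hypochlorite falls in Group DG2.
Total Group DG2: (one 4 oz pack = 113.6 g) + (two 34 g packs = 68 g) = 181.6 g.
That is within the Group DG2 cargo aircraft limit of 250 g.

Yes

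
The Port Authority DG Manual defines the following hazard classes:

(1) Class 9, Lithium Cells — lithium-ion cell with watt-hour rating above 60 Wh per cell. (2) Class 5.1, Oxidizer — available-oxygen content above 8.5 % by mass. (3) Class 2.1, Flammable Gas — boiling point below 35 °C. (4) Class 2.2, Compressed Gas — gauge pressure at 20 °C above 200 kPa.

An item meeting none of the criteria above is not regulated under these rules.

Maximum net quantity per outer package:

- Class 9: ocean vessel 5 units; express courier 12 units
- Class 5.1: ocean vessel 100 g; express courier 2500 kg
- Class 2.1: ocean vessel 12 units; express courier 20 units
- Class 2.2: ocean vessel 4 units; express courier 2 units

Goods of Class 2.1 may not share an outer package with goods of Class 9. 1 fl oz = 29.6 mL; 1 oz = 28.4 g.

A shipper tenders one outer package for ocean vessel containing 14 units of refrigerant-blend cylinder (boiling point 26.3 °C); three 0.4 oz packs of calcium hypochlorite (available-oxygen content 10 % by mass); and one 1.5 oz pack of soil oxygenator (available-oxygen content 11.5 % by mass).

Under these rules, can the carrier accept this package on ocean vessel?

No

Boiling point 26.3 °C meets the Class 2.1 criterion (Flammable Gas), so the refrigerant-blend cylinder is Class 2.1.
With available-oxygen content 10 % by mass (> 8.5 % by mass), the calcium hypochlorite falls in Class 5.1.
Available-oxygen content 11.5 % by mass meets the Class 5.1 criterion (Oxidizer), so the soil oxygenator is Class 5.1.
Class 2.1 quantity: 14 units.
That exceeds the Class 2.1 ocean vessel limit of 12 units.
Total Class 5.1: (three 0.4 oz packs = 34.08 g) + (one 1.5 oz pack = 42.6 g) = 76.68 g.
76.68 g is within the ocean vessel limit of 100 g for Class 5.1.
The segregation rule (Class 2.1 with Class 9) does not apply to Class 2.1 with Class 5.1.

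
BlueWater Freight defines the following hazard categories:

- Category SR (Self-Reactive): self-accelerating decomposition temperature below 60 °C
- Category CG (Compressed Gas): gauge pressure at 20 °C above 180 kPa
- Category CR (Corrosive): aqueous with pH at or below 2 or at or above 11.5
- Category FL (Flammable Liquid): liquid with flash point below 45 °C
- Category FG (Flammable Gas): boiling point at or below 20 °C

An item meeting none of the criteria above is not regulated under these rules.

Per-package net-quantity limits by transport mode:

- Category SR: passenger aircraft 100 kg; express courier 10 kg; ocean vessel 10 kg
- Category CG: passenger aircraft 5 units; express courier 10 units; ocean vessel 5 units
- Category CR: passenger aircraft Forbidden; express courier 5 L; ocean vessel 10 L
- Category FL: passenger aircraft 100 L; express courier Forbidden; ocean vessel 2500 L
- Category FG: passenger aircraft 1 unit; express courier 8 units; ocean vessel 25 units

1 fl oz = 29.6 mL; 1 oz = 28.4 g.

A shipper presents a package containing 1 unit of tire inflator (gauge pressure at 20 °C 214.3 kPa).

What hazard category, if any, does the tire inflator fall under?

Category CG

Tire inflator: gauge pressure at 20 °C 214.3 kPa > 180 kPa → Category CG (Compressed Gas).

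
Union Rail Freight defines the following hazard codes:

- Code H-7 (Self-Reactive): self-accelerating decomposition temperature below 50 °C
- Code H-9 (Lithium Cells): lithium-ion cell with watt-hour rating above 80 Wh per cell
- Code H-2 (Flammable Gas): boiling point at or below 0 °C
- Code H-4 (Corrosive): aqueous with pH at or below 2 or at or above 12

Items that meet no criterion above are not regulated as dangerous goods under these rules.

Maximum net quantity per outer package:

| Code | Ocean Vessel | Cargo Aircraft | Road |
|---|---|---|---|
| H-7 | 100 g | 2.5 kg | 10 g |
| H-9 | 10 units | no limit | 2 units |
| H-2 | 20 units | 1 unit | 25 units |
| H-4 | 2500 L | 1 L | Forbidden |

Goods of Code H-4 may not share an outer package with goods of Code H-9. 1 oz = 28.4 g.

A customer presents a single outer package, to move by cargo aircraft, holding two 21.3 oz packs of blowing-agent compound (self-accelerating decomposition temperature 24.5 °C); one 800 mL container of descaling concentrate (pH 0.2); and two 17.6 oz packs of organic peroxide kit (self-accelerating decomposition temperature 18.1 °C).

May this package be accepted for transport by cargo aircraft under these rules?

Yes

The blowing-agent compound has self-accelerating decomposition temperature 24.5 °C, which is < 50 °C, so it is Code H-7 (Self-Reactive).
The descaling concentrate has pH 0.2, which is ≤ 2, so it is Code H-4 (Corrosive).
Organic peroxide kit: self-accelerating decomposition temperature 18.1 °C < 50 °C → Code H-7 (Self-Reactive).
Code H-4 quantity: 800 mL.
That is within the Code H-4 cargo aircraft limit of 1 L.
Code H-7 net quantity: (two 21.3 oz packs = 1209.84 g) + (two 17.6 oz packs = 999.68 g) = 2209.52 g.
That is within the Code H-7 cargo aircraft limit of 2.5 kg.
The segregation rule (Code H-4 with Code H-9) does not apply to Code H-4 with Code H-7.
Every hazard code is within its cargo aircraft limit and no segregation rule is violated.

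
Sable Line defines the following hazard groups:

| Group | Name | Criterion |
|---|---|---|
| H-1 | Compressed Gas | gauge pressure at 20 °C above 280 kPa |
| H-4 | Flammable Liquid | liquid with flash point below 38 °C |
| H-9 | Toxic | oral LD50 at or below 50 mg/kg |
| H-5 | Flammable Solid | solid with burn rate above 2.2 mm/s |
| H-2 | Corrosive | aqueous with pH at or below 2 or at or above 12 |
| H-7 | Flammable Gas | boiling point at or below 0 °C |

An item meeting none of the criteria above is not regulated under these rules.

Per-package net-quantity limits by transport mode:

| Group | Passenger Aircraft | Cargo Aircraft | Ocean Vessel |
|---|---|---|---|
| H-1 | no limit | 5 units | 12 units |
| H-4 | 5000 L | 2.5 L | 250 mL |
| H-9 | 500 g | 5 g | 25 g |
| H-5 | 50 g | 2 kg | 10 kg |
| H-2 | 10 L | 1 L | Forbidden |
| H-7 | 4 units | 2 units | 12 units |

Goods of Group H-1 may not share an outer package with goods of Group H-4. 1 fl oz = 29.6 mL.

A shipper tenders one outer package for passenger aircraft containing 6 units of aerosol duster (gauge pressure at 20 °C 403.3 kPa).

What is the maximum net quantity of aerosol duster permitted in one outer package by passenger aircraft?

The aerosol duster has gauge pressure at 20 °C 403.3 kPa, which is > 280 kPa, so it is Group H-1 (Compressed Gas).
The passenger aircraft limit for Group H-1 is no limit.

no limit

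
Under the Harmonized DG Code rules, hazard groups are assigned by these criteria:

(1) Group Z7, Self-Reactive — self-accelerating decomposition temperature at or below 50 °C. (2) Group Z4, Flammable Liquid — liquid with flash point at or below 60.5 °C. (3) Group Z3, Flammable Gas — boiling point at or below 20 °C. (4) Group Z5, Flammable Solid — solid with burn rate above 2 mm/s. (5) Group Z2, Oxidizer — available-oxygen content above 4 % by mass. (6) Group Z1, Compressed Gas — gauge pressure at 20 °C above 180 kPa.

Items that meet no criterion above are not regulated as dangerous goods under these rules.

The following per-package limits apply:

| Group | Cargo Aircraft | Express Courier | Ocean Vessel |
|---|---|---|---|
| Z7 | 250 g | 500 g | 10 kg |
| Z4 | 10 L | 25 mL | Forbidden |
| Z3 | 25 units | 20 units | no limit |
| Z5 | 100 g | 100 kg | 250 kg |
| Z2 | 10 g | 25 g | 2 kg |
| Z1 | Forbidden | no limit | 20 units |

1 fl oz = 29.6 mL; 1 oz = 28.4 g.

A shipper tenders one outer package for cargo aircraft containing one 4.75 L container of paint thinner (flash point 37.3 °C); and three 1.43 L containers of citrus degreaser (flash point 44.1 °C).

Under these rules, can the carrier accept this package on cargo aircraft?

Paint thinner: flash point 37.3 °C ≤ 60.5 °C → Group Z4 (Flammable Liquid).
The citrus degreaser has flash point 44.1 °C, which is ≤ 60.5 °C, so it is Group Z4 (Flammable Liquid).
Group Z4 net quantity: 4.75 L + (three 1.43 L containers = 4.29 L) = 9.04 L.
That is within the Group Z4 cargo aircraft limit of 10 L.

Yes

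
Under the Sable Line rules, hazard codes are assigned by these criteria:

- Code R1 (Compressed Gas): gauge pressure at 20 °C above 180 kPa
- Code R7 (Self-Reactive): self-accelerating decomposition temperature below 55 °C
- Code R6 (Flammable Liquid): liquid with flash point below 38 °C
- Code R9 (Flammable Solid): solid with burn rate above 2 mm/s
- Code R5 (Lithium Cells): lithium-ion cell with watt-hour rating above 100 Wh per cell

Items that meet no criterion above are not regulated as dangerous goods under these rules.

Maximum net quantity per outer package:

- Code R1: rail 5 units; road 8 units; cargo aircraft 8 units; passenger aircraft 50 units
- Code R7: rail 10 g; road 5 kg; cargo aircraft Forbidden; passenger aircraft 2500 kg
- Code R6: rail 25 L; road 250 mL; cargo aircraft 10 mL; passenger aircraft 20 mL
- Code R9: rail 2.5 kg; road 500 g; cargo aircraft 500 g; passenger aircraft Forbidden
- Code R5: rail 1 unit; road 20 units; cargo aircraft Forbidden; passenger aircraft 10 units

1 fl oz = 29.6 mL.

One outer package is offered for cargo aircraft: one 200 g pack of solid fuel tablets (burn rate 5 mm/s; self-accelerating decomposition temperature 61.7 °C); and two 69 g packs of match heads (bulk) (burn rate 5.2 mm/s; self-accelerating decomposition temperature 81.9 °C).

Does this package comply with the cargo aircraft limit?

Solid fuel tablets: burn rate 5 mm/s > 2 mm/s → Code R9 (Flammable Solid).
Match heads (bulk): burn rate 5.2 mm/s > 2 mm/s → Code R9 (Flammable Solid).
Total Code R9: 200 g + (two 69 g packs = 138 g) = 338 g.
338 g ≤ 500 g (cargo aircraft limit, Code R9) — within limit.

Yes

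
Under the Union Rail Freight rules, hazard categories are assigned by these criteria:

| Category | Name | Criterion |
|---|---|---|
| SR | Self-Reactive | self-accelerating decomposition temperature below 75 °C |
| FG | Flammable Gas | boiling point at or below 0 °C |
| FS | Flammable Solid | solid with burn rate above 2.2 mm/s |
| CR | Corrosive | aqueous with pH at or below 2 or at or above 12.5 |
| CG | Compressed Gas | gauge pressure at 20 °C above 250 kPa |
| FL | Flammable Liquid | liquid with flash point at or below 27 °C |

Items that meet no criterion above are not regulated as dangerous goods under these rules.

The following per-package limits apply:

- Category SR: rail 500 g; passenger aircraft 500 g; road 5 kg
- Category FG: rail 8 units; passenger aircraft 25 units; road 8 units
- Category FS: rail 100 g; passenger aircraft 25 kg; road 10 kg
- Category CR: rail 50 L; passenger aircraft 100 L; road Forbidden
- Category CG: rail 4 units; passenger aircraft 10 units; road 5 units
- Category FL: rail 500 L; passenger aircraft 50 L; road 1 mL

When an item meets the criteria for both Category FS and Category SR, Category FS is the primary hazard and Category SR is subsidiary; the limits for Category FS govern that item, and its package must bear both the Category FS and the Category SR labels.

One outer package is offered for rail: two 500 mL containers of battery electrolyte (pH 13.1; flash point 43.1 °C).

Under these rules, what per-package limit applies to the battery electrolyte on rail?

50 L

pH 13.1 meets the Category CR criterion (Corrosive), so the battery electrolyte is Category CR.
The rail limit for Category CR is 50 L.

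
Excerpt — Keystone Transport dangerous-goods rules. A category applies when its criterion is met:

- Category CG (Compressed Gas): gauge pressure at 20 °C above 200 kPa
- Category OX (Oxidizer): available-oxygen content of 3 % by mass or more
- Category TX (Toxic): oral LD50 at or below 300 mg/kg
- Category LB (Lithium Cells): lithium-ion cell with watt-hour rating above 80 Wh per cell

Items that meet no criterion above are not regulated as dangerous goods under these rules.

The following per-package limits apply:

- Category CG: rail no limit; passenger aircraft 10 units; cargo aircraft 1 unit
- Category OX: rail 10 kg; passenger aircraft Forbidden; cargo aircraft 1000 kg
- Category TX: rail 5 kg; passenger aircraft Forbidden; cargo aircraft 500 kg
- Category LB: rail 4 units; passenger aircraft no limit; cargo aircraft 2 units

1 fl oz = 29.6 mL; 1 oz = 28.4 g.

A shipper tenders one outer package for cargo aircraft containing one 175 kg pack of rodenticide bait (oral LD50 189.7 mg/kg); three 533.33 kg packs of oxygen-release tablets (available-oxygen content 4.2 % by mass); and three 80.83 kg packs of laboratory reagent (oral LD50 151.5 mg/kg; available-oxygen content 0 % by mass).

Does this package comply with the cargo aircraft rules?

No

Oral LD50 189.7 mg/kg meets the Category TX criterion (Toxic), so the rodenticide bait is Category TX.
The oxygen-release tablets have available-oxygen content 4.2 % by mass, which is ≥ 3 % by mass, so they are Category OX (Oxidizer).
With oral LD50 151.5 mg/kg (≤ 300 mg/kg), the laboratory reagent falls in Category TX.
Category TX net quantity: 175 kg + (three 80.83 kg packs = 242.49 kg) = 417.49 kg.
417.49 kg is within the cargo aircraft limit of 500 kg for Category TX.
Category OX quantity: three 533.33 kg packs = 1599.99 kg.
1599.99 kg exceeds the cargo aircraft limit of 1000 kg for Category OX.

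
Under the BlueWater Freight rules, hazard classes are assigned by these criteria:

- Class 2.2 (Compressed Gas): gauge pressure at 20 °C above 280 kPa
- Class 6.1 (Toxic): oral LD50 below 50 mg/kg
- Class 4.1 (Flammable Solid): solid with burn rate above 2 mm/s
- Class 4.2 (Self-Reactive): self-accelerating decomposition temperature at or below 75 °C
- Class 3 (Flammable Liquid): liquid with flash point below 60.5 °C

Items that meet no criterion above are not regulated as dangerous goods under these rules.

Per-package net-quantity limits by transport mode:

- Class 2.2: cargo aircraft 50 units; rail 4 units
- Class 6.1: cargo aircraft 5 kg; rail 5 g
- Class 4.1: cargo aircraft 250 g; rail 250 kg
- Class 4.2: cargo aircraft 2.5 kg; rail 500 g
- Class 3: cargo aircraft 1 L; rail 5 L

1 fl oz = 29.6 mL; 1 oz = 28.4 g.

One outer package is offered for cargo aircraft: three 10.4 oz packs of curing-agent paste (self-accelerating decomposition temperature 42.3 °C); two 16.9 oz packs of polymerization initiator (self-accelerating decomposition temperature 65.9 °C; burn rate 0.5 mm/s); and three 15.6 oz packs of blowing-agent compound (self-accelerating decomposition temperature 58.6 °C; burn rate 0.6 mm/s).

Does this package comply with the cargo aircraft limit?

No

Curing-agent paste: self-accelerating decomposition temperature 42.3 °C ≤ 75 °C → Class 4.2 (Self-Reactive).
The polymerization initiator has self-accelerating decomposition temperature 65.9 °C, which is ≤ 75 °C, so it is Class 4.2 (Self-Reactive).
Self-accelerating decomposition temperature 58.6 °C meets the Class 4.2 criterion (Self-Reactive), so the blowing-agent compound is Class 4.2.
Total Class 4.2: (three 10.4 oz packs = 886.08 g) + (two 16.9 oz packs = 959.92 g) + (three 15.6 oz packs = 1329.12 g) = 3175.12 g.
3175.12 g exceeds the cargo aircraft limit of 2.5 kg for Class 4.2.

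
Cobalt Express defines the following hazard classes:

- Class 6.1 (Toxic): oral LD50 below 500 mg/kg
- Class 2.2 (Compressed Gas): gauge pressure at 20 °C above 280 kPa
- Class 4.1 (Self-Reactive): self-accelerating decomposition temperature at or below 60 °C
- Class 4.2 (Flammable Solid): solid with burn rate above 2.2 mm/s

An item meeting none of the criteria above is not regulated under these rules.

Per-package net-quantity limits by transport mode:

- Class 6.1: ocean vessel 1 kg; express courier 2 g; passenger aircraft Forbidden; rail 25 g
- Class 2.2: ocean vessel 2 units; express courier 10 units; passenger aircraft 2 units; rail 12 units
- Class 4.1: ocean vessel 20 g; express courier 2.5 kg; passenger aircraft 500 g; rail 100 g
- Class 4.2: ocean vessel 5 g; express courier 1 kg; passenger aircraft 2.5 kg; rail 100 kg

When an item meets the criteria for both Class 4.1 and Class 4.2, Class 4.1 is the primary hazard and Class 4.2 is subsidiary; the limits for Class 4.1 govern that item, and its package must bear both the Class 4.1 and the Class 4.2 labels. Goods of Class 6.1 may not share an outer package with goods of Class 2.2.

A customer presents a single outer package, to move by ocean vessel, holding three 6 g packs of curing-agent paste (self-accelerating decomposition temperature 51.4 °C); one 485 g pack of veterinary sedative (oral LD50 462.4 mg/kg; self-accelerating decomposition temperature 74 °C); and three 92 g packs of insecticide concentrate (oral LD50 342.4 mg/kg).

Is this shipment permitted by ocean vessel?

Yes

Self-accelerating decomposition temperature 51.4 °C meets the Class 4.1 criterion (Self-Reactive), so the curing-agent paste is Class 4.1.
Oral LD50 462.4 mg/kg meets the Class 6.1 criterion (Toxic), so the veterinary sedative is Class 6.1.
Oral LD50 342.4 mg/kg meets the Class 6.1 criterion (Toxic), so the insecticide concentrate is Class 6.1.
Class 6.1 net quantity: 485 g + (three 92 g packs = 276 g) = 761 g.
761 g is within the ocean vessel limit of 1 kg for Class 6.1.
Class 4.1 quantity: three 6 g packs = 18 g.
That is within the Class 4.1 ocean vessel limit of 20 g.
The segregation rule (Class 6.1 with Class 2.2) does not apply to Class 6.1 with Class 4.1.
Every hazard class is within its ocean vessel limit and no segregation rule is violated.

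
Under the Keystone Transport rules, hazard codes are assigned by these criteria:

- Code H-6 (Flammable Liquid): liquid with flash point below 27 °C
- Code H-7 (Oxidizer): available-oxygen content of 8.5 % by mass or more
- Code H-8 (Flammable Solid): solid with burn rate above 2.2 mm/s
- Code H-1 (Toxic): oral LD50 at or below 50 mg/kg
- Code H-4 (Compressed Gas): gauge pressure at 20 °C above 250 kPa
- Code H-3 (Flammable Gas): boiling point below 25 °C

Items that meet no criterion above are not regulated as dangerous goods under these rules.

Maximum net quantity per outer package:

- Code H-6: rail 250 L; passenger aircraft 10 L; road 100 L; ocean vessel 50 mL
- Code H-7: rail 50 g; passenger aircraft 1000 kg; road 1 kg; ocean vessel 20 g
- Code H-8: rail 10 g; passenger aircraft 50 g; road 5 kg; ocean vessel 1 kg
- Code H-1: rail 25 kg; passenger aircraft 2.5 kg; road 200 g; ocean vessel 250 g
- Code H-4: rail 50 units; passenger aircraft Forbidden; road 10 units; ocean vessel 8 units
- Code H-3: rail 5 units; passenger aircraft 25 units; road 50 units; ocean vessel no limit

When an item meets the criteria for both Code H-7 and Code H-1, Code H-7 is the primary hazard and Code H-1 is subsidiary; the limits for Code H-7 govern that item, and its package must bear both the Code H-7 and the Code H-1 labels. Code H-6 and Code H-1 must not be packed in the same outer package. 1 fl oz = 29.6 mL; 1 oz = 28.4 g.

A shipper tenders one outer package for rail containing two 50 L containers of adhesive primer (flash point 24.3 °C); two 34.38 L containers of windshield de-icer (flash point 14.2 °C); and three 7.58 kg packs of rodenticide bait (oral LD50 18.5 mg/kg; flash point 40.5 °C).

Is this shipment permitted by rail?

No

The adhesive primer has flash point 24.3 °C, which is < 27 °C, so it is Code H-6 (Flammable Liquid).
The windshield de-icer has flash point 14.2 °C, which is < 27 °C, so it is Code H-6 (Flammable Liquid).
With oral LD50 18.5 mg/kg (≤ 50 mg/kg), the rodenticide bait falls in Code H-1.
Code H-6 net quantity: (two 50 L containers = 100 L) + (two 34.38 L containers = 68.76 L) = 168.76 L.
168.76 L is within the rail limit of 250 L for Code H-6.
Code H-1 quantity: three 7.58 kg packs = 22.74 kg.
That is within the Code H-1 rail limit of 25 kg.
Code H-6 and Code H-1 may not share an outer package.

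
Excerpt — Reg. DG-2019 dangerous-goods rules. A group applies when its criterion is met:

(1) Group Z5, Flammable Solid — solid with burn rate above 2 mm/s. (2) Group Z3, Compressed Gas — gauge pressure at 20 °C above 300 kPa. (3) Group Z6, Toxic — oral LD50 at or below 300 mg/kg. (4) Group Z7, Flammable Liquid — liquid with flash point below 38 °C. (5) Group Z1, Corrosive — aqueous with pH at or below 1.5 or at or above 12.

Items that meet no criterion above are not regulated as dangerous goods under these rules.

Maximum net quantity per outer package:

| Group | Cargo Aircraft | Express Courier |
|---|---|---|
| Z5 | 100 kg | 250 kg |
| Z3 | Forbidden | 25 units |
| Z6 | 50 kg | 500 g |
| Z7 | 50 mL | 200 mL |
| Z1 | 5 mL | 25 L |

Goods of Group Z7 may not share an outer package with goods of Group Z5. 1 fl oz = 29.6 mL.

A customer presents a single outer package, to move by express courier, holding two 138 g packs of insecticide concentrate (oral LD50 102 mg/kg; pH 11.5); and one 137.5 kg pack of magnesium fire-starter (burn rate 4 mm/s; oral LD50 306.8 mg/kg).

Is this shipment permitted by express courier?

Oral LD50 102 mg/kg meets the Group Z6 criterion (Toxic), so the insecticide concentrate is Group Z6.
Burn rate 4 mm/s meets the Group Z5 criterion (Flammable Solid), so the magnesium fire-starter is Group Z5.
Group Z5 quantity: 137.5 kg.
137.5 kg is within the express courier limit of 250 kg for Group Z5.
Group Z6 quantity: two 138 g packs = 276 g.
That is within the Group Z6 express courier limit of 500 g.
The segregation rule (Group Z7 with Group Z5) does not apply to Group Z5 with Group Z6.
Every hazard group is within its express courier limit and no segregation rule is violated.

Yes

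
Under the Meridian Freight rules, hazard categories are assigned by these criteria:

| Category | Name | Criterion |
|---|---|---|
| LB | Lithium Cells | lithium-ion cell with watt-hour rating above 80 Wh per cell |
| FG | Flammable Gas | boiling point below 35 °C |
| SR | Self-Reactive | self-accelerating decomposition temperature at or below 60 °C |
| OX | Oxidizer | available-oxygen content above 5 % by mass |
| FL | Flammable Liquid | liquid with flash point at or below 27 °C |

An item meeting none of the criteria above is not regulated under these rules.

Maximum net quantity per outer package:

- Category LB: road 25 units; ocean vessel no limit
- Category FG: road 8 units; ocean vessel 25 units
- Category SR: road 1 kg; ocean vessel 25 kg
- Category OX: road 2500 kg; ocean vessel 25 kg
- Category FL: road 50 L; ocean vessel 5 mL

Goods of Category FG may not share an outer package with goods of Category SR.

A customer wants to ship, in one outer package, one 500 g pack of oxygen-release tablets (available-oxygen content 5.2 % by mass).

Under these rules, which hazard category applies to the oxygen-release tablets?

Category OX

Oxygen-release tablets: available-oxygen content 5.2 % by mass > 5 % by mass → Category OX (Oxidizer).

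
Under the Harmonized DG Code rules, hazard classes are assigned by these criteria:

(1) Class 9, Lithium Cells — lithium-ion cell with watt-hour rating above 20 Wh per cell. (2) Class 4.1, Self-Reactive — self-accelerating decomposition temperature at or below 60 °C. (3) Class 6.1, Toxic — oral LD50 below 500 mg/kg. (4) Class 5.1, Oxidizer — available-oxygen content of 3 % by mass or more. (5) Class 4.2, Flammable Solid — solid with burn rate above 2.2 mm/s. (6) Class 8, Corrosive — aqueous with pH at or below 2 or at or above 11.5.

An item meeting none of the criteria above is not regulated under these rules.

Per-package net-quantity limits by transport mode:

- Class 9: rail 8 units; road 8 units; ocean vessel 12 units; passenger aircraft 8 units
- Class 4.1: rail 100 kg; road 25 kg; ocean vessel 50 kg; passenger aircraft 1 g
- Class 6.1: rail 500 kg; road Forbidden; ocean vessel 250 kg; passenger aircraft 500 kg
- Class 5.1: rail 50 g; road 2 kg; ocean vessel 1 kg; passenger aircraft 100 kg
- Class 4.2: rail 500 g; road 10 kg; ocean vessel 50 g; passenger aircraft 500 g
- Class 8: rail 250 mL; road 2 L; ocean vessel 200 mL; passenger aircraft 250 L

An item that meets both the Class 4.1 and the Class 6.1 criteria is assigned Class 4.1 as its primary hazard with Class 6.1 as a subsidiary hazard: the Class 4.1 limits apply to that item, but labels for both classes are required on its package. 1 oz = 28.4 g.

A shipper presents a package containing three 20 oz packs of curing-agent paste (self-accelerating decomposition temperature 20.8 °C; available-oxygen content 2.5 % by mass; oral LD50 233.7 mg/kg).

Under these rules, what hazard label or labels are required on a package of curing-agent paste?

With self-accelerating decomposition temperature 20.8 °C (≤ 60 °C), the curing-agent paste falls in Class 4.1.
The curing-agent paste has oral LD50 233.7 mg/kg, which is < 500 mg/kg, so it is Class 6.1 (Toxic).
By the precedence rule Class 4.1 is primary and Class 6.1 is subsidiary, and that rule requires both labels on the package.

Class 4.1 and 6.1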